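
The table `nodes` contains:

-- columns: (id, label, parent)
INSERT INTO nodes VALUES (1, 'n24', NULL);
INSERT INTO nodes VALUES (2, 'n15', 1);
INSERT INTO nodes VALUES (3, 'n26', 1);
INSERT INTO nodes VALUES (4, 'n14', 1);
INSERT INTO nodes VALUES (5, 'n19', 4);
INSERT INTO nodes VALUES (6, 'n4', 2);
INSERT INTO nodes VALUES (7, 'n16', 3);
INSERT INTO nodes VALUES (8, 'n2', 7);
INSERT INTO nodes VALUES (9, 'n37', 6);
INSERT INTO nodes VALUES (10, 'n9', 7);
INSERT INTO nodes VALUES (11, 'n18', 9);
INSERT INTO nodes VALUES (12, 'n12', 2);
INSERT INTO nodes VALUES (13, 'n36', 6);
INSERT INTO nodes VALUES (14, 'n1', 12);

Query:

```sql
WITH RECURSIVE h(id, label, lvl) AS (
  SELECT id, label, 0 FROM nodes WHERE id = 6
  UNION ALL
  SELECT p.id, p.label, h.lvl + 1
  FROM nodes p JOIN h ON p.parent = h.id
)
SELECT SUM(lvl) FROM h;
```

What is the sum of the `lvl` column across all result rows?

4

Base: id=6 (n4) at lvl 0.
Iteration 1: rows with parent in {6} -> n37 (id 9, lvl 1), n36 (id 13, lvl 1).
Iteration 2: rows with parent in {9,13} -> n18 (id 11, lvl 2).
Iteration 3: no rows with parent in {11}; recursion stops.
SUM(lvl) = 0 + 1 + 1 + 2 = 4.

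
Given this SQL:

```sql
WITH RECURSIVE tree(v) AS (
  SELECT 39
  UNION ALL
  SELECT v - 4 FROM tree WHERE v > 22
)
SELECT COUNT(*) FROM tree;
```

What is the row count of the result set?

6

Base: v=39.
Iteration 1: 39 > 22 holds -> v = 39 - 4 = 35.
Iteration 2: 35 > 22 holds -> v = 35 - 4 = 31.
Iteration 3: 31 > 22 holds -> v = 31 - 4 = 27.
Iteration 4: 27 > 22 holds -> v = 27 - 4 = 23.
Iteration 5: 23 > 22 holds -> v = 23 - 4 = 19.
Iteration 6: 19 > 22 fails; recursion stops.
Total rows emitted: 6.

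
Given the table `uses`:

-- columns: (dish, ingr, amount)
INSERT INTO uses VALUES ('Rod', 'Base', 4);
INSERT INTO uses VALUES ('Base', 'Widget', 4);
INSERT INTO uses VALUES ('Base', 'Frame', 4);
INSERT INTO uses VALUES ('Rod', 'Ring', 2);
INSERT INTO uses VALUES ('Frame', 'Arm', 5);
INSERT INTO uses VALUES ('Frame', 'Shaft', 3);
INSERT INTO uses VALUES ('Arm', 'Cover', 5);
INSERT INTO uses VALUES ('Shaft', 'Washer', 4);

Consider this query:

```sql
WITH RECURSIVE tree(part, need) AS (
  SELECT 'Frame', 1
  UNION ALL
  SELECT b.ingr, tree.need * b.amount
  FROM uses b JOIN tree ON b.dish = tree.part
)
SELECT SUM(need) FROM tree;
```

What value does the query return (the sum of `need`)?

46

Base: (Frame, need=1).
Iteration 1: components of {Frame} -> Arm = 1*5 = 5, Shaft = 1*3 = 3.
Iteration 2: components of {Arm,Shaft} -> Cover = 5*5 = 25, Washer = 3*4 = 12.
Iteration 3: no further components; recursion stops.
SUM(need) = 1 + 5 + 3 + 25 + 12 = 46.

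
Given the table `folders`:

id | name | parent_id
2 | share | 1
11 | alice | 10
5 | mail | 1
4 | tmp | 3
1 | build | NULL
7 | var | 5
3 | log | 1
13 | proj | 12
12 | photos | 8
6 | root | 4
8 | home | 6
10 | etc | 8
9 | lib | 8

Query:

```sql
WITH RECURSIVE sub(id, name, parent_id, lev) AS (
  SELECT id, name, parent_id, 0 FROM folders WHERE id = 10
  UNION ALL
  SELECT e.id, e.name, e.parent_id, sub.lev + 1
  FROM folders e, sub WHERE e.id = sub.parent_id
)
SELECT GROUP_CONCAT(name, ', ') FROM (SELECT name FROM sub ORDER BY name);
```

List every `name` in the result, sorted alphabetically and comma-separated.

Base: id=10 (etc), parent_id=8, lev 0.
Iteration 1: join on id=8 -> home (id 8, parent_id=6, lev 1).
Iteration 2: join on id=6 -> root (id 6, parent_id=4, lev 2).
Iteration 3: join on id=4 -> tmp (id 4, parent_id=3, lev 3).
Iteration 4: join on id=3 -> log (id 3, parent_id=1, lev 4).
Iteration 5: join on id=1 -> build (id 1, parent_id=NULL, lev 5).
Iteration 6: parent_id is NULL; no match; recursion stops.

build, etc, home, log, root, tmp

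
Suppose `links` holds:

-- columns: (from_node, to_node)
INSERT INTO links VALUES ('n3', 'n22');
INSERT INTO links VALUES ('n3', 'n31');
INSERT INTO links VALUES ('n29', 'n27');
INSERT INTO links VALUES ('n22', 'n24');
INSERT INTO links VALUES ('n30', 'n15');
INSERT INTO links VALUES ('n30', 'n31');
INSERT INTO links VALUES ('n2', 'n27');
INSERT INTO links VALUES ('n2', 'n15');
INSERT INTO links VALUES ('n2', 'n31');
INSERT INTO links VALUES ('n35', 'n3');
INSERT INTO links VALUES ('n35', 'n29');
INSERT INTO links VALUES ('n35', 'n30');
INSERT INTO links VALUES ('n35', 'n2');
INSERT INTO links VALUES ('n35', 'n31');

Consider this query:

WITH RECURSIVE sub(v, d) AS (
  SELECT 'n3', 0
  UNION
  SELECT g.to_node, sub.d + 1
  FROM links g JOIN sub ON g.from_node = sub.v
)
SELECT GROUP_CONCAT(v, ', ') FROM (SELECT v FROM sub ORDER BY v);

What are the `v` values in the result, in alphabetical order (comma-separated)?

n22, n24, n3, n31

Base: (n3, d=0).
Iteration 1: edges from {n3} -> (n22, d=1), (n31, d=1).
Iteration 2: edges from {n22,n31} -> (n24, d=2).
Iteration 3: no outgoing edges from {n24}; recursion stops.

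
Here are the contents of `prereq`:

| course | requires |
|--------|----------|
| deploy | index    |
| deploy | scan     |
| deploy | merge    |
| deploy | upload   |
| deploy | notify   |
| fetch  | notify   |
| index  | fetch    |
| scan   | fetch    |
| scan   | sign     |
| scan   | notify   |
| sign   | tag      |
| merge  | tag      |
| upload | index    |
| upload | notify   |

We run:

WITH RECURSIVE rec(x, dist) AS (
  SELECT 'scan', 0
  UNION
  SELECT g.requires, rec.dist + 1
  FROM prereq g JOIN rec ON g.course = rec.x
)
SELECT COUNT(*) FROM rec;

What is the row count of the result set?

6

Base: (scan, dist=0).
Iteration 1: edges from {scan} -> (fetch, dist=1), (notify, dist=1), (sign, dist=1).
Iteration 2: edges from {fetch,notify,sign} -> (notify, dist=2), (tag, dist=2).
Iteration 3: no outgoing edges from {notify,tag}; recursion stops.
Total rows emitted: 6.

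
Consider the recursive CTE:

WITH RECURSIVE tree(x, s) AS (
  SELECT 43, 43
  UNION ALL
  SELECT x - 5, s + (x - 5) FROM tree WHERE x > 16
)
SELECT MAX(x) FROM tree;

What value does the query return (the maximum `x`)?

Base: x=43, s=43.
Iteration 1: 43 > 16 holds -> x = 43 - 5 = 38, s = 43 + 38 = 81.
Iteration 2: 38 > 16 holds -> x = 38 - 5 = 33, s = 81 + 33 = 114.
Iteration 3: 33 > 16 holds -> x = 33 - 5 = 28, s = 114 + 28 = 142.
Iteration 4: 28 > 16 holds -> x = 28 - 5 = 23, s = 142 + 23 = 165.
Iteration 5: 23 > 16 holds -> x = 23 - 5 = 18, s = 165 + 18 = 183.
Iteration 6: 18 > 16 holds -> x = 18 - 5 = 13, s = 183 + 13 = 196.
Iteration 7: 13 > 16 fails; recursion stops.
x values: 43, 38, 33, 28, 23, 18, 13; the maximum is 43.

43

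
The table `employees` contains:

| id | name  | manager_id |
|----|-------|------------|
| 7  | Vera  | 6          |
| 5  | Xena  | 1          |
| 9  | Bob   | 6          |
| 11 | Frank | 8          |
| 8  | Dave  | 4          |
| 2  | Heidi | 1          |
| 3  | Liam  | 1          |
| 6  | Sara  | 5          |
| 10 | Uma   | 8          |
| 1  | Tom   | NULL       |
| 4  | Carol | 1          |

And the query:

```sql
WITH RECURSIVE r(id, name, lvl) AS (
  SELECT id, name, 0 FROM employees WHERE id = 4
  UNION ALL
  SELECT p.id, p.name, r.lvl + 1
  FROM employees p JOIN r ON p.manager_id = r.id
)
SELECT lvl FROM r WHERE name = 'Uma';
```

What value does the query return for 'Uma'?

2

Base: id=4 (Carol) at lvl 0.
Iteration 1: rows with manager_id in {4} -> Dave (id 8, lvl 1).
Iteration 2: rows with manager_id in {8} -> Uma (id 10, lvl 2), Frank (id 11, lvl 2).
Iteration 3: no rows with manager_id in {10,11}; recursion stops.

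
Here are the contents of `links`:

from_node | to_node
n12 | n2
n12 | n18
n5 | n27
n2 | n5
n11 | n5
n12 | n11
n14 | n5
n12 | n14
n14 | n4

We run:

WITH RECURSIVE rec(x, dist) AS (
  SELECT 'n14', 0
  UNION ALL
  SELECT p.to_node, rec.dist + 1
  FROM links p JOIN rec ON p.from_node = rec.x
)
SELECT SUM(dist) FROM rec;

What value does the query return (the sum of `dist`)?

Base: (n14, dist=0).
Iteration 1: edges from {n14} -> (n4, dist=1), (n5, dist=1).
Iteration 2: edges from {n4,n5} -> (n27, dist=2).
Iteration 3: no outgoing edges from {n27}; recursion stops.
SUM(dist) = 0 + 1 + 1 + 2 = 4.

4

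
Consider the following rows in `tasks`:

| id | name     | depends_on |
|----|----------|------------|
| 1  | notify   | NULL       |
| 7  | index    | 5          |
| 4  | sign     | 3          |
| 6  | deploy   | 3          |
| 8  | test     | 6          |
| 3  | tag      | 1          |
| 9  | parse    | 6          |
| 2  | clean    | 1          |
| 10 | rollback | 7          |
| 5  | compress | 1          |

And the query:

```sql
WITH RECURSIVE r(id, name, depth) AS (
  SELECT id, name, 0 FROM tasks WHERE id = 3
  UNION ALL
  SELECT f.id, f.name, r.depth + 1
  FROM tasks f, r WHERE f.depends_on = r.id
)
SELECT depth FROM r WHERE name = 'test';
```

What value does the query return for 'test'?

Base: id=3 (tag) at depth 0.
Iteration 1: rows with depends_on in {3} -> sign (id 4, depth 1), deploy (id 6, depth 1).
Iteration 2: rows with depends_on in {4,6} -> test (id 8, depth 2), parse (id 9, depth 2).
Iteration 3: no rows with depends_on in {8,9}; recursion stops.

2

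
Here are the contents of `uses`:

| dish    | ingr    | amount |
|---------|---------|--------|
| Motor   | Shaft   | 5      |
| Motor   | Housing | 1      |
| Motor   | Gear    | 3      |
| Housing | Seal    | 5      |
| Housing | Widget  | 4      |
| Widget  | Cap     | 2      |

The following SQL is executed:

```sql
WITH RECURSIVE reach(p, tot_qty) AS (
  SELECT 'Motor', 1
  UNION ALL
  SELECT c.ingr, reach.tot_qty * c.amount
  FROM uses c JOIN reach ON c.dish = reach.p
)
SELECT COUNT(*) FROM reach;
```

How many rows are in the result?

7

Base: (Motor, tot_qty=1).
Iteration 1: components of {Motor} -> Gear = 1*3 = 3, Housing = 1*1 = 1, Shaft = 1*5 = 5.
Iteration 2: components of {Gear,Housing,Shaft} -> Seal = 1*5 = 5, Widget = 1*4 = 4.
Iteration 3: components of {Seal,Widget} -> Cap = 4*2 = 8.
Iteration 4: no further components; recursion stops.
Total rows emitted: 7.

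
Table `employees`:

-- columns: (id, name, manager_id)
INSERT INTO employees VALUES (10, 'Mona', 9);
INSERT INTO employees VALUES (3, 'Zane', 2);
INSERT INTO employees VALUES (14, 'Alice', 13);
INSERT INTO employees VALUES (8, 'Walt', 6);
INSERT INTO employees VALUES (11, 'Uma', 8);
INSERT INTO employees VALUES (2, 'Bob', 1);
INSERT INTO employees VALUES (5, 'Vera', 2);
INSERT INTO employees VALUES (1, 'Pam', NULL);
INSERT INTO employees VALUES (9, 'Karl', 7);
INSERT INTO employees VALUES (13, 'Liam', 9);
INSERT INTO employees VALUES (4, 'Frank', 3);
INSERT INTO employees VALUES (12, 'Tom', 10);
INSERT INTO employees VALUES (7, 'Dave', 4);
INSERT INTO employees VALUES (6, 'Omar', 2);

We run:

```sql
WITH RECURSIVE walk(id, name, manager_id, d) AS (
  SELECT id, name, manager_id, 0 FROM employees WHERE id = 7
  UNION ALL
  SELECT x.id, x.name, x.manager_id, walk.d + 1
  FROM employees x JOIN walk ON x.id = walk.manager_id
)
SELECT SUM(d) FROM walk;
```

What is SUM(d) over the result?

10

Base: id=7 (Dave), manager_id=4, d 0.
Iteration 1: join on id=4 -> Frank (id 4, manager_id=3, d 1).
Iteration 2: join on id=3 -> Zane (id 3, manager_id=2, d 2).
Iteration 3: join on id=2 -> Bob (id 2, manager_id=1, d 3).
Iteration 4: join on id=1 -> Pam (id 1, manager_id=NULL, d 4).
Iteration 5: manager_id is NULL; no match; recursion stops.
SUM(d) = 0 + 1 + 2 + 3 + 4 = 10.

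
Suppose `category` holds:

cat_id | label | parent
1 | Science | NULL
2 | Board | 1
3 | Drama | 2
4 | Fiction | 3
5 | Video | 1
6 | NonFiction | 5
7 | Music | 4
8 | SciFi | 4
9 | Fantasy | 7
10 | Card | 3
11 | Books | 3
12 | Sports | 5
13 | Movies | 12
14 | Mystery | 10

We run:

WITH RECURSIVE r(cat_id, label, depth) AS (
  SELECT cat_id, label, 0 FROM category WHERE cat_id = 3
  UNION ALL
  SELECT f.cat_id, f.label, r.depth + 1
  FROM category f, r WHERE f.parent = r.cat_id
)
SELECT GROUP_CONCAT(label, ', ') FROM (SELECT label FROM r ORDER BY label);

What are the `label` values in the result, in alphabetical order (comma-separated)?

Books, Card, Drama, Fantasy, Fiction, Music, Mystery, SciFi

Base: cat_id=3 (Drama) at depth 0.
Iteration 1: rows with parent in {3} -> Fiction (id 4, depth 1), Card (id 10, depth 1), Books (id 11, depth 1).
Iteration 2: rows with parent in {4,10,11} -> Music (id 7, depth 2), SciFi (id 8, depth 2), Mystery (id 14, depth 2).
Iteration 3: rows with parent in {7,8,14} -> Fantasy (id 9, depth 3).
Iteration 4: no rows with parent in {9}; recursion stops.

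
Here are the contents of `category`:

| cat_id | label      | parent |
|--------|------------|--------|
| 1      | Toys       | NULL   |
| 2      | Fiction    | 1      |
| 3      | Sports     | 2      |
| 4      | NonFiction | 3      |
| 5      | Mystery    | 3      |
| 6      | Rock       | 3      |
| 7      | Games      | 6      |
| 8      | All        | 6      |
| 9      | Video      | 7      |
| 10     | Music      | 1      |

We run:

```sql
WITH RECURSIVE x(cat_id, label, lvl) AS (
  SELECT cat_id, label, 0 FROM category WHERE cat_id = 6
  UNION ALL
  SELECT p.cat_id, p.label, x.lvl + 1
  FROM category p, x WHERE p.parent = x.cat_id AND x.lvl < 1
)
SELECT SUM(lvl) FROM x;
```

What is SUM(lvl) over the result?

2

Base: cat_id=6 (Rock) at lvl 0.
Iteration 1: rows with parent in {6} -> Games (id 7, lvl 1), All (id 8, lvl 1).
Iteration 2: lvl < 1 fails for all current rows; recursion stops.
SUM(lvl) = 0 + 1 + 1 = 2.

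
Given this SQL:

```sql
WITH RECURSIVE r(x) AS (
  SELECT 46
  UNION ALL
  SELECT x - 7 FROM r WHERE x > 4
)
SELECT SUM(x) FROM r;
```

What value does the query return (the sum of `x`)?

175

Base: x=46.
Iteration 1: 46 > 4 holds -> x = 46 - 7 = 39.
Iteration 2: 39 > 4 holds -> x = 39 - 7 = 32.
Iteration 3: 32 > 4 holds -> x = 32 - 7 = 25.
Iteration 4: 25 > 4 holds -> x = 25 - 7 = 18.
Iteration 5: 18 > 4 holds -> x = 18 - 7 = 11.
Iteration 6: 11 > 4 holds -> x = 11 - 7 = 4.
Iteration 7: 4 > 4 fails; recursion stops.
SUM(x) = 46 + 39 + 32 + 25 + 18 + 11 + 4 = 175.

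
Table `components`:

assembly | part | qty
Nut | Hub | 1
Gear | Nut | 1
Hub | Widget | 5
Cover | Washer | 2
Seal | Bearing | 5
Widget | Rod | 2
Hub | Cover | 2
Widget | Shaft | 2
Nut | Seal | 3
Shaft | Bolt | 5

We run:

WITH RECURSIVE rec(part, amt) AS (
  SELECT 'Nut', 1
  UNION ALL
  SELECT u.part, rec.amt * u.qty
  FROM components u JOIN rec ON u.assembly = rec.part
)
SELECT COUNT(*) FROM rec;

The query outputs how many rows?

10

Base: (Nut, amt=1).
Iteration 1: components of {Nut} -> Hub = 1*1 = 1, Seal = 1*3 = 3.
Iteration 2: components of {Hub,Seal} -> Bearing = 3*5 = 15, Cover = 1*2 = 2, Widget = 1*5 = 5.
Iteration 3: components of {Bearing,Cover,Widget} -> Rod = 5*2 = 10, Shaft = 5*2 = 10, Washer = 2*2 = 4.
Iteration 4: components of {Rod,Shaft,Washer} -> Bolt = 10*5 = 50.
Iteration 5: no further components; recursion stops.
Total rows emitted: 10.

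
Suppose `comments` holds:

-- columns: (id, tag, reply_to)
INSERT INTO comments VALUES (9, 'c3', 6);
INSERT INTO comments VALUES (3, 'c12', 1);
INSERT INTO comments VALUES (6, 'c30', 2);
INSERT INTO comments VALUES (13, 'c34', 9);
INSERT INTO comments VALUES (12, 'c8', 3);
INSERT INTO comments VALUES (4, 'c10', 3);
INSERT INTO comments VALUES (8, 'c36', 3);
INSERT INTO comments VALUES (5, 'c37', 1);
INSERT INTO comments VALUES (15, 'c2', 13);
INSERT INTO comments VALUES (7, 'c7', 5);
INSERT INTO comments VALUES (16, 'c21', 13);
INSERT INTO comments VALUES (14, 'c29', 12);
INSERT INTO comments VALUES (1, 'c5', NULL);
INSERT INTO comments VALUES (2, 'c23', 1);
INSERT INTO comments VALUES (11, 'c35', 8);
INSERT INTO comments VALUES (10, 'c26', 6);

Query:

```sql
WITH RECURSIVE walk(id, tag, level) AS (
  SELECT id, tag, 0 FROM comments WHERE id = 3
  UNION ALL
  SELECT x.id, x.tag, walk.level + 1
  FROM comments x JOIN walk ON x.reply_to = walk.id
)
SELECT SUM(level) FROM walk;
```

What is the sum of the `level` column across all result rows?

7

Base: id=3 (c12) at level 0.
Iteration 1: rows with reply_to in {3} -> c10 (id 4, level 1), c36 (id 8, level 1), c8 (id 12, level 1).
Iteration 2: rows with reply_to in {4,8,12} -> c35 (id 11, level 2), c29 (id 14, level 2).
Iteration 3: no rows with reply_to in {11,14}; recursion stops.
SUM(level) = 0 + 1 + 1 + 1 + 2 + 2 = 7.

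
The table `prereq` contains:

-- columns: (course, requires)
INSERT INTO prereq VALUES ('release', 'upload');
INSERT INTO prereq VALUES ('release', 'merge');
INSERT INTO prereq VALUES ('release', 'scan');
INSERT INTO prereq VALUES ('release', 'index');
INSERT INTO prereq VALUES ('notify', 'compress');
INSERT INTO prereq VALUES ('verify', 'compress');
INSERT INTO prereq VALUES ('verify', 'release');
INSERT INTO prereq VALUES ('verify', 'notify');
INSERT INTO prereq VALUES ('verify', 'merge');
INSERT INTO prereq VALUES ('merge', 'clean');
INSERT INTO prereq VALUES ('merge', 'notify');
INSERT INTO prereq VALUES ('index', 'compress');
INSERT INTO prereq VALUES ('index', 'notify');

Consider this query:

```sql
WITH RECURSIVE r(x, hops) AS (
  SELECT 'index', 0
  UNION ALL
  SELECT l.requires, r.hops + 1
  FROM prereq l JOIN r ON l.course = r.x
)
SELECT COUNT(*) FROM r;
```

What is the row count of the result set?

Base: (index, hops=0).
Iteration 1: edges from {index} -> (compress, hops=1), (notify, hops=1).
Iteration 2: edges from {compress,notify} -> (compress, hops=2).
Iteration 3: no outgoing edges from {compress}; recursion stops.
Total rows emitted: 4.

4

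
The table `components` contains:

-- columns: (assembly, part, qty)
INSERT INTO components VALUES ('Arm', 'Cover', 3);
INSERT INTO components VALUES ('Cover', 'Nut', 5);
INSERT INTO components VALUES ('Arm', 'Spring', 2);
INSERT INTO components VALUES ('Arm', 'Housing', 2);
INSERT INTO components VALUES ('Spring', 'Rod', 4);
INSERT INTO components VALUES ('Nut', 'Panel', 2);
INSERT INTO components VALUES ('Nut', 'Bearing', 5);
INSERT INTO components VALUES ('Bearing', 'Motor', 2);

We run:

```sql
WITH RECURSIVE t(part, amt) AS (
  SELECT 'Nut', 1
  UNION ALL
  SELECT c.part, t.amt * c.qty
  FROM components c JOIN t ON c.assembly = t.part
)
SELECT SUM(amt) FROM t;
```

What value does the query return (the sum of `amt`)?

18

Base: (Nut, amt=1).
Iteration 1: components of {Nut} -> Bearing = 1*5 = 5, Panel = 1*2 = 2.
Iteration 2: components of {Bearing,Panel} -> Motor = 5*2 = 10.
Iteration 3: no further components; recursion stops.
SUM(amt) = 1 + 2 + 5 + 10 = 18.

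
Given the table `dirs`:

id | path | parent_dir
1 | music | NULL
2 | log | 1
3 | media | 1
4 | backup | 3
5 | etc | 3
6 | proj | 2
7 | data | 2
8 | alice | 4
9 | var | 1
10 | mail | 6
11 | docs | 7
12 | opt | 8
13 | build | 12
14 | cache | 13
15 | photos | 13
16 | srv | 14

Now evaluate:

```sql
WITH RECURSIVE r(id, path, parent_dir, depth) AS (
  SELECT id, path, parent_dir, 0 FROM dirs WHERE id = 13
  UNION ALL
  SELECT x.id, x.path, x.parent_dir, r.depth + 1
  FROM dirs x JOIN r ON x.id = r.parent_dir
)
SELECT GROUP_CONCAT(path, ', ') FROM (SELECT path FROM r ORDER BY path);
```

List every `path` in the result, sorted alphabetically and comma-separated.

Base: id=13 (build), parent_dir=12, depth 0.
Iteration 1: join on id=12 -> opt (id 12, parent_dir=8, depth 1).
Iteration 2: join on id=8 -> alice (id 8, parent_dir=4, depth 2).
Iteration 3: join on id=4 -> backup (id 4, parent_dir=3, depth 3).
Iteration 4: join on id=3 -> media (id 3, parent_dir=1, depth 4).
Iteration 5: join on id=1 -> music (id 1, parent_dir=NULL, depth 5).
Iteration 6: parent_dir is NULL; no match; recursion stops.

alice, backup, build, media, music, opt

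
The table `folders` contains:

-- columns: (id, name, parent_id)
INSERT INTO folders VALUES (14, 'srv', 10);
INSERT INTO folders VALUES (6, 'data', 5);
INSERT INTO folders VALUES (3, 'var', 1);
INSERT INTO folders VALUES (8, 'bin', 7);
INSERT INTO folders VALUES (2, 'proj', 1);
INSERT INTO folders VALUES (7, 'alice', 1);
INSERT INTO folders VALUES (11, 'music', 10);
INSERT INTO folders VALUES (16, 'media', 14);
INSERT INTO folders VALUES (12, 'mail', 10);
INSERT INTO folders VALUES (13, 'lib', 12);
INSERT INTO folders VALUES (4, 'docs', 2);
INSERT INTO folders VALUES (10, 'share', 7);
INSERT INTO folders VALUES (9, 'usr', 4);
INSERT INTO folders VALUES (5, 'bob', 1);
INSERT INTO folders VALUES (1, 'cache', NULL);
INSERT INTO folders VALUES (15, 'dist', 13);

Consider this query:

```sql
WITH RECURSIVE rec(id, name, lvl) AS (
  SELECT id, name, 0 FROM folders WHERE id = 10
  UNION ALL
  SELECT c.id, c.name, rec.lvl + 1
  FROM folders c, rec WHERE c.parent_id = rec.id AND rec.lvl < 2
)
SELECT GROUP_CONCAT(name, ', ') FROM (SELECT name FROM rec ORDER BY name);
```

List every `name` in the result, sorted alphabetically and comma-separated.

Base: id=10 (share) at lvl 0.
Iteration 1: rows with parent_id in {10} -> music (id 11, lvl 1), mail (id 12, lvl 1), srv (id 14, lvl 1).
Iteration 2: rows with parent_id in {11,12,14} -> lib (id 13, lvl 2), media (id 16, lvl 2).
Iteration 3: lvl < 2 fails for all current rows; recursion stops.

lib, mail, media, music, share, srv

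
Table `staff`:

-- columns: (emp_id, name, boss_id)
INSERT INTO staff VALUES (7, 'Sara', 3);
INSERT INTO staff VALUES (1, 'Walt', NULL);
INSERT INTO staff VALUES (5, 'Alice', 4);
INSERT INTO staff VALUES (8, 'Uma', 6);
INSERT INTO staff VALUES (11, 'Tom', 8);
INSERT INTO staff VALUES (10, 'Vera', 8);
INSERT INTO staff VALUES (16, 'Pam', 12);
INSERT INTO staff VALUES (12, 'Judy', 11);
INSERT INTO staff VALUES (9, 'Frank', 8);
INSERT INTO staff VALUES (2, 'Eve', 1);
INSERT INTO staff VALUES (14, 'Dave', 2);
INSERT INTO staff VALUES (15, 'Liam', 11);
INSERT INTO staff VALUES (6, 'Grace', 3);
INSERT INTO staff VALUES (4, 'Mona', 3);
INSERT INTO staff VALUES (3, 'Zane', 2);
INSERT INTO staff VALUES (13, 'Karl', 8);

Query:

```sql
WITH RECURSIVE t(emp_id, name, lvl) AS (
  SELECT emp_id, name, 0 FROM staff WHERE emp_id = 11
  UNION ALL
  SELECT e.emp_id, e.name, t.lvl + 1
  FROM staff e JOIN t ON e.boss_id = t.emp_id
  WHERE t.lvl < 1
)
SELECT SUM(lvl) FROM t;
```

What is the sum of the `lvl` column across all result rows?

2

Base: emp_id=11 (Tom) at lvl 0.
Iteration 1: rows with boss_id in {11} -> Judy (id 12, lvl 1), Liam (id 15, lvl 1).
Iteration 2: lvl < 1 fails for all current rows; recursion stops.
SUM(lvl) = 0 + 1 + 1 = 2.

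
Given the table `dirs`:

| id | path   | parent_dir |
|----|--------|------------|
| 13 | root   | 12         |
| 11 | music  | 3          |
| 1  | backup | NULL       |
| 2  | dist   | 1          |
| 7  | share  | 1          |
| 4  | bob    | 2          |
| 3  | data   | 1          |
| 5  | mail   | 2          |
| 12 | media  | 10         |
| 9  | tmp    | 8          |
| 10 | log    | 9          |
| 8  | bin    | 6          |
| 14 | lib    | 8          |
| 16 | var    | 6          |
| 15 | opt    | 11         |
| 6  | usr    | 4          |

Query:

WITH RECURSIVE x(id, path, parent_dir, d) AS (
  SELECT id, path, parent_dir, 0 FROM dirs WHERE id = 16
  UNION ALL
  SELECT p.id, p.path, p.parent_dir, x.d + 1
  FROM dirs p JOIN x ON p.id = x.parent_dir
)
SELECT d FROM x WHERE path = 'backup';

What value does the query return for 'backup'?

Base: id=16 (var), parent_dir=6, d 0.
Iteration 1: join on id=6 -> usr (id 6, parent_dir=4, d 1).
Iteration 2: join on id=4 -> bob (id 4, parent_dir=2, d 2).
Iteration 3: join on id=2 -> dist (id 2, parent_dir=1, d 3).
Iteration 4: join on id=1 -> backup (id 1, parent_dir=NULL, d 4).
Iteration 5: parent_dir is NULL; no match; recursion stops.

4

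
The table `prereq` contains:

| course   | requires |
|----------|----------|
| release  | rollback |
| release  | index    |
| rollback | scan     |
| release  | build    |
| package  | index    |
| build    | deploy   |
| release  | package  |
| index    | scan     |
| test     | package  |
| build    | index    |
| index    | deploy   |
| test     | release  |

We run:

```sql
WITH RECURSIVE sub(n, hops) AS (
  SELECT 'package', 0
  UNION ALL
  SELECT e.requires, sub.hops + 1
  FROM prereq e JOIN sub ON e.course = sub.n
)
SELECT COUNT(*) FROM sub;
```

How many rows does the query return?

4

Base: (package, hops=0).
Iteration 1: edges from {package} -> (index, hops=1).
Iteration 2: edges from {index} -> (deploy, hops=2), (scan, hops=2).
Iteration 3: no outgoing edges from {deploy,scan}; recursion stops.
Total rows emitted: 4.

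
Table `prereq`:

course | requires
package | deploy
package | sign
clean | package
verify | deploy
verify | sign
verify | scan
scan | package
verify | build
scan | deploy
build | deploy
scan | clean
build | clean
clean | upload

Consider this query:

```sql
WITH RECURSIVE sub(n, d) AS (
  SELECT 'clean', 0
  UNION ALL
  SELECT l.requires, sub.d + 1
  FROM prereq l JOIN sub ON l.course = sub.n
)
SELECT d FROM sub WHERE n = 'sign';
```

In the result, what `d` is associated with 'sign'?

Base: (clean, d=0).
Iteration 1: edges from {clean} -> (package, d=1), (upload, d=1).
Iteration 2: edges from {package,upload} -> (deploy, d=2), (sign, d=2).
Iteration 3: no outgoing edges from {deploy,sign}; recursion stops.

2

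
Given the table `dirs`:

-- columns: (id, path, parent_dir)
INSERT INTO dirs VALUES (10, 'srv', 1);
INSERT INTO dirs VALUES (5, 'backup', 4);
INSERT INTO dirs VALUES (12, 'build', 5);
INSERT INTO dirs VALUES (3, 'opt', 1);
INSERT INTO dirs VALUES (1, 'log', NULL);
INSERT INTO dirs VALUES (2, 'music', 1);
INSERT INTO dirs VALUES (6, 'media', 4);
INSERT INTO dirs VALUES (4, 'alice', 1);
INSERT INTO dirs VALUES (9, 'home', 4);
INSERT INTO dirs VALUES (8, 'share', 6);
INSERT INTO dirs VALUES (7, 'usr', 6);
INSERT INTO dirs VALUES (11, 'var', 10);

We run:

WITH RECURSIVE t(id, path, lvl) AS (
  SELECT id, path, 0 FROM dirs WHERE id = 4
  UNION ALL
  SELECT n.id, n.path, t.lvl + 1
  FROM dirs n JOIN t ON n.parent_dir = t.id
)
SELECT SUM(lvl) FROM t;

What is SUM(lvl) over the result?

9

Base: id=4 (alice) at lvl 0.
Iteration 1: rows with parent_dir in {4} -> backup (id 5, lvl 1), media (id 6, lvl 1), home (id 9, lvl 1).
Iteration 2: rows with parent_dir in {5,6,9} -> usr (id 7, lvl 2), share (id 8, lvl 2), build (id 12, lvl 2).
Iteration 3: no rows with parent_dir in {7,8,12}; recursion stops.
SUM(lvl) = 0 + 1 + 1 + 1 + 2 + 2 + 2 = 9.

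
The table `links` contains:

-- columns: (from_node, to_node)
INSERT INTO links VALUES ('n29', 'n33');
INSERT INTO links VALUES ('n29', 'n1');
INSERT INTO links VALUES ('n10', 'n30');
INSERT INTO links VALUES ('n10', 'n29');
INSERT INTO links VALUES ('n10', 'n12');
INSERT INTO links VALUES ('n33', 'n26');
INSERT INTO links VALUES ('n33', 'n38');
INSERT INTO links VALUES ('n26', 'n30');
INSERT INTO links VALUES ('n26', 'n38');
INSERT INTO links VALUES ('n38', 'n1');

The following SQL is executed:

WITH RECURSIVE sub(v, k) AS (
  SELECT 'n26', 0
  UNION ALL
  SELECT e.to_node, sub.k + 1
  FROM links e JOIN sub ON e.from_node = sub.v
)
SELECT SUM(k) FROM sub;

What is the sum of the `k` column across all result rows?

4

Base: (n26, k=0).
Iteration 1: edges from {n26} -> (n30, k=1), (n38, k=1).
Iteration 2: edges from {n30,n38} -> (n1, k=2).
Iteration 3: no outgoing edges from {n1}; recursion stops.
SUM(k) = 0 + 1 + 1 + 2 = 4.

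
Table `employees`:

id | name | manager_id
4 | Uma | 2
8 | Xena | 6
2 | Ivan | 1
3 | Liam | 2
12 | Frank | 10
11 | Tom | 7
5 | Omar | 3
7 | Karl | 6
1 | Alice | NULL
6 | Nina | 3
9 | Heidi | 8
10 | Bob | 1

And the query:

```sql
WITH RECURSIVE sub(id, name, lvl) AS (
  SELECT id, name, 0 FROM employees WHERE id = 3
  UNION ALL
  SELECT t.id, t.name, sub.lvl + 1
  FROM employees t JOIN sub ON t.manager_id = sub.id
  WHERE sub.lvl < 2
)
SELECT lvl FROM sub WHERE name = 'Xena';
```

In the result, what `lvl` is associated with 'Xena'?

2

Base: id=3 (Liam) at lvl 0.
Iteration 1: rows with manager_id in {3} -> Omar (id 5, lvl 1), Nina (id 6, lvl 1).
Iteration 2: rows with manager_id in {5,6} -> Karl (id 7, lvl 2), Xena (id 8, lvl 2).
Iteration 3: lvl < 2 fails for all current rows; recursion stops.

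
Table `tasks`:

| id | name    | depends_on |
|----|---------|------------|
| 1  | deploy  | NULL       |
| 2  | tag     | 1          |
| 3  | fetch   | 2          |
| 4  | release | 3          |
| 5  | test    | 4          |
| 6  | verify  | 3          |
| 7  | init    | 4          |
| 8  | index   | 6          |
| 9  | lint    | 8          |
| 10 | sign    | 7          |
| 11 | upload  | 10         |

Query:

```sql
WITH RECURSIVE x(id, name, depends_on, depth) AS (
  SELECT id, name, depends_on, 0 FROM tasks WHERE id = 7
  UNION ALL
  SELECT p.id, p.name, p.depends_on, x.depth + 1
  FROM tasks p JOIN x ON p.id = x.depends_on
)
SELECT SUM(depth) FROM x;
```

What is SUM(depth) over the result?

10

Base: id=7 (init), depends_on=4, depth 0.
Iteration 1: join on id=4 -> release (id 4, depends_on=3, depth 1).
Iteration 2: join on id=3 -> fetch (id 3, depends_on=2, depth 2).
Iteration 3: join on id=2 -> tag (id 2, depends_on=1, depth 3).
Iteration 4: join on id=1 -> deploy (id 1, depends_on=NULL, depth 4).
Iteration 5: depends_on is NULL; no match; recursion stops.
SUM(depth) = 0 + 1 + 2 + 3 + 4 = 10.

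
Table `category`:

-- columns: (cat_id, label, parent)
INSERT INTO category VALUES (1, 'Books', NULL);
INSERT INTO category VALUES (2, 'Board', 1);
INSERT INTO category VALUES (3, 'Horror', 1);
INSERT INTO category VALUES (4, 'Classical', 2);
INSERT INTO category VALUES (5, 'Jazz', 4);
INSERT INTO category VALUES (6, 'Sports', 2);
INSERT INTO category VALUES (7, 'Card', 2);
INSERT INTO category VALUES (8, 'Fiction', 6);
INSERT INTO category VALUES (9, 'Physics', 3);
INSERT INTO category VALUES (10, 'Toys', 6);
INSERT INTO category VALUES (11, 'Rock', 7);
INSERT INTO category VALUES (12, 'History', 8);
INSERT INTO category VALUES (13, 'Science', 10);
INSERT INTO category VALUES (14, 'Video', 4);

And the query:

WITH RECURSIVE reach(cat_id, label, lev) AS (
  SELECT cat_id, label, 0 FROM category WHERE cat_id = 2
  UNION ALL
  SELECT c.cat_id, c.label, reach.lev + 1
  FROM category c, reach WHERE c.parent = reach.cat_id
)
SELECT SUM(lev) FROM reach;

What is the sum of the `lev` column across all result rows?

19

Base: cat_id=2 (Board) at lev 0.
Iteration 1: rows with parent in {2} -> Classical (id 4, lev 1), Sports (id 6, lev 1), Card (id 7, lev 1).
Iteration 2: rows with parent in {4,6,7} -> Jazz (id 5, lev 2), Fiction (id 8, lev 2), Toys (id 10, lev 2), Rock (id 11, lev 2), Video (id 14, lev 2).
Iteration 3: rows with parent in {5,8,10,11,14} -> History (id 12, lev 3), Science (id 13, lev 3).
Iteration 4: no rows with parent in {12,13}; recursion stops.
SUM(lev) = 0 + 1 + 1 + 1 + 2 + 2 + 2 + 2 + 2 + 3 + 3 = 19.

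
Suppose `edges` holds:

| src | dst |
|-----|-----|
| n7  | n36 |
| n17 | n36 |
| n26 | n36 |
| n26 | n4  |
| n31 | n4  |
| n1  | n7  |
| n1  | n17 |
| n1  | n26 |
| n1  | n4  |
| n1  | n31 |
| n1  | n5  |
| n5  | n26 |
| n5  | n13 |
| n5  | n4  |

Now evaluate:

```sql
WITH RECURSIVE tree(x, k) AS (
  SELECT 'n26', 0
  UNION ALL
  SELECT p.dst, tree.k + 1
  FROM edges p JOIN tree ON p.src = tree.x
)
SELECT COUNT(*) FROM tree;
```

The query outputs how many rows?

Base: (n26, k=0).
Iteration 1: edges from {n26} -> (n36, k=1), (n4, k=1).
Iteration 2: no outgoing edges from {n36,n4}; recursion stops.
Total rows emitted: 3.

3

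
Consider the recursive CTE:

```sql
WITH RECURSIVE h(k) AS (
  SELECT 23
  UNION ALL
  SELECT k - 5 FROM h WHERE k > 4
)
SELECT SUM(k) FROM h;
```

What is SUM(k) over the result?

Base: k=23.
Iteration 1: 23 > 4 holds -> k = 23 - 5 = 18.
Iteration 2: 18 > 4 holds -> k = 18 - 5 = 13.
Iteration 3: 13 > 4 holds -> k = 13 - 5 = 8.
Iteration 4: 8 > 4 holds -> k = 8 - 5 = 3.
Iteration 5: 3 > 4 fails; recursion stops.
SUM(k) = 23 + 18 + 13 + 8 + 3 = 65.

65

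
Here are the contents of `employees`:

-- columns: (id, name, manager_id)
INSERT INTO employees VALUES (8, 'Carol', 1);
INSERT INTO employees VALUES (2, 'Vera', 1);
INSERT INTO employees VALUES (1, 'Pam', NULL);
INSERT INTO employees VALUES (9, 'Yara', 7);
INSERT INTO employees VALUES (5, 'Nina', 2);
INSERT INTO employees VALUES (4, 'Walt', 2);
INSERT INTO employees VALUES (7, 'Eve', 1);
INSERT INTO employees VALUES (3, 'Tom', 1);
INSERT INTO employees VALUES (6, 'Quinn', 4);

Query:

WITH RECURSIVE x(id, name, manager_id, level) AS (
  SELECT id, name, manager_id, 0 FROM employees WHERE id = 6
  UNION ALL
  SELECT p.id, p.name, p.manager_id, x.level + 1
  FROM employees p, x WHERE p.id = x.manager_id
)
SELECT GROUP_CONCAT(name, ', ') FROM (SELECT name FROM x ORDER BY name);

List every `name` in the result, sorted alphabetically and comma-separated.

Base: id=6 (Quinn), manager_id=4, level 0.
Iteration 1: join on id=4 -> Walt (id 4, manager_id=2, level 1).
Iteration 2: join on id=2 -> Vera (id 2, manager_id=1, level 2).
Iteration 3: join on id=1 -> Pam (id 1, manager_id=NULL, level 3).
Iteration 4: manager_id is NULL; no match; recursion stops.

Pam, Quinn, Vera, Walt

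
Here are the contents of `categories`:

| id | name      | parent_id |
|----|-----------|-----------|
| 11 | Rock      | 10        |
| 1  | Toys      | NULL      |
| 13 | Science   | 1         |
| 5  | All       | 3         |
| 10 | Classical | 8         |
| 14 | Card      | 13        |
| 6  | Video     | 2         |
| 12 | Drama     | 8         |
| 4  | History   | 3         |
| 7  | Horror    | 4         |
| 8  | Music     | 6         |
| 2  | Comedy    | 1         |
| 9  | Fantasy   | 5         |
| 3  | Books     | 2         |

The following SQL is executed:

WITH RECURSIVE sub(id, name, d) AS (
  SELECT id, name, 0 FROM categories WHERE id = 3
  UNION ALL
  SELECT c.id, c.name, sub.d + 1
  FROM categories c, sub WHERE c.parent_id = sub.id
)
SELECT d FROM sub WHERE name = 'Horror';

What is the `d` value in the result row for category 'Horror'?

2

Base: id=3 (Books) at d 0.
Iteration 1: rows with parent_id in {3} -> History (id 4, d 1), All (id 5, d 1).
Iteration 2: rows with parent_id in {4,5} -> Horror (id 7, d 2), Fantasy (id 9, d 2).
Iteration 3: no rows with parent_id in {7,9}; recursion stops.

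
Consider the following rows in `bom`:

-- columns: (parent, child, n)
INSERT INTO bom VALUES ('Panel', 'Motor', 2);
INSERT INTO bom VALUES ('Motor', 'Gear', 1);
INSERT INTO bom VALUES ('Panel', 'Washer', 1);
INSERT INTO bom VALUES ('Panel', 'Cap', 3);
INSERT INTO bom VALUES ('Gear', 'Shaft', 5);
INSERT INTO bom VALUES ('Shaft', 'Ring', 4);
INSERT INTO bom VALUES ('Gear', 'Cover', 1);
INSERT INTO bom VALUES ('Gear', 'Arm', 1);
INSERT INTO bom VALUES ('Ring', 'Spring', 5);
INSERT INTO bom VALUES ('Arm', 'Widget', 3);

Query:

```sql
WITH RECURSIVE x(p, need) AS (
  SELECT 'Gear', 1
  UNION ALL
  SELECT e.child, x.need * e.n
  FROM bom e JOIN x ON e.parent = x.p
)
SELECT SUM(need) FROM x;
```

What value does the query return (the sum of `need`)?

Base: (Gear, need=1).
Iteration 1: components of {Gear} -> Arm = 1*1 = 1, Cover = 1*1 = 1, Shaft = 1*5 = 5.
Iteration 2: components of {Arm,Cover,Shaft} -> Ring = 5*4 = 20, Widget = 1*3 = 3.
Iteration 3: components of {Ring,Widget} -> Spring = 20*5 = 100.
Iteration 4: no further components; recursion stops.
SUM(need) = 1 + 5 + 1 + 1 + 20 + 3 + 100 = 131.

131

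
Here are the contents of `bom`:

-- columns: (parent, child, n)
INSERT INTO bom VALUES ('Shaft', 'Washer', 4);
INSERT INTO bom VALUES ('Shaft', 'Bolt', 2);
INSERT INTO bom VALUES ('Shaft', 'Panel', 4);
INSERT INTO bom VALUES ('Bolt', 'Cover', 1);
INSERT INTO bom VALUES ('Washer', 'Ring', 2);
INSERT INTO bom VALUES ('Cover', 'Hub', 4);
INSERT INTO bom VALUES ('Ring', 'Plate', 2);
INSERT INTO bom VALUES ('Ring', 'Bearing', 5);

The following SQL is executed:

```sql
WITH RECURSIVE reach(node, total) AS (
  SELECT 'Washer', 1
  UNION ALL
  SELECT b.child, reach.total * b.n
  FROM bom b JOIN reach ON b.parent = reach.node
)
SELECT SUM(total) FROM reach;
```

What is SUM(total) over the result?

17

Base: (Washer, total=1).
Iteration 1: components of {Washer} -> Ring = 1*2 = 2.
Iteration 2: components of {Ring} -> Bearing = 2*5 = 10, Plate = 2*2 = 4.
Iteration 3: no further components; recursion stops.
SUM(total) = 1 + 2 + 4 + 10 = 17.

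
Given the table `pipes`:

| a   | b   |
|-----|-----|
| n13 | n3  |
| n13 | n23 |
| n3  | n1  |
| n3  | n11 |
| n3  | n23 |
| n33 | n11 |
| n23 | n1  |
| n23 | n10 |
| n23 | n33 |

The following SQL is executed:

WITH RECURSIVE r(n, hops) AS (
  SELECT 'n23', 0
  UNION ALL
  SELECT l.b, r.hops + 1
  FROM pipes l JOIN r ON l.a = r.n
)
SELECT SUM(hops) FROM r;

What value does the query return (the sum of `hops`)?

5

Base: (n23, hops=0).
Iteration 1: edges from {n23} -> (n1, hops=1), (n10, hops=1), (n33, hops=1).
Iteration 2: edges from {n1,n10,n33} -> (n11, hops=2).
Iteration 3: no outgoing edges from {n11}; recursion stops.
SUM(hops) = 0 + 1 + 1 + 1 + 2 = 5.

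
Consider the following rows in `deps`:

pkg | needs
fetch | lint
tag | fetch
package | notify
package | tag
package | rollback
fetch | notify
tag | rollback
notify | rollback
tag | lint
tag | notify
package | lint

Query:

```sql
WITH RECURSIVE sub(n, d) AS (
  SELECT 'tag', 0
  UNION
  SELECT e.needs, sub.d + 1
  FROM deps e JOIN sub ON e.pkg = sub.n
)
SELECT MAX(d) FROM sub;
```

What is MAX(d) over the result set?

3

Base: (tag, d=0).
Iteration 1: edges from {tag} -> (fetch, d=1), (lint, d=1), (notify, d=1), (rollback, d=1).
Iteration 2: edges from {fetch,lint,notify,rollback} -> (lint, d=2), (notify, d=2), (rollback, d=2).
Iteration 3: edges from {lint,notify,rollback} -> (rollback, d=3).
Iteration 4: no outgoing edges from {rollback}; recursion stops.
d values: 0, 1, 1, 1, 1, 2, 2, 2, 3; the maximum is 3.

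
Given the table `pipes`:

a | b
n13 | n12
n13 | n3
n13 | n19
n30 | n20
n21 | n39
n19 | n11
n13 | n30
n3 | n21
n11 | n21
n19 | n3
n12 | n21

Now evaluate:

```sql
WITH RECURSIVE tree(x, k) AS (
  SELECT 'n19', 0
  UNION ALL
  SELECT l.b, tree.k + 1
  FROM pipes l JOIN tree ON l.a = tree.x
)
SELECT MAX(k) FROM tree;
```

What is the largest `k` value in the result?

Base: (n19, k=0).
Iteration 1: edges from {n19} -> (n11, k=1), (n3, k=1).
Iteration 2: edges from {n11,n3} -> (n21, k=2) x2. [UNION ALL keeps all 2 new rows, including repeats]
Iteration 3: edges from {n21} -> (n39, k=3) x2. [UNION ALL keeps all 2 new rows, including repeats]
Iteration 4: no outgoing edges from {n39}; recursion stops.
k values: 0, 1, 1, 2, 2, 3, 3; the maximum is 3.

3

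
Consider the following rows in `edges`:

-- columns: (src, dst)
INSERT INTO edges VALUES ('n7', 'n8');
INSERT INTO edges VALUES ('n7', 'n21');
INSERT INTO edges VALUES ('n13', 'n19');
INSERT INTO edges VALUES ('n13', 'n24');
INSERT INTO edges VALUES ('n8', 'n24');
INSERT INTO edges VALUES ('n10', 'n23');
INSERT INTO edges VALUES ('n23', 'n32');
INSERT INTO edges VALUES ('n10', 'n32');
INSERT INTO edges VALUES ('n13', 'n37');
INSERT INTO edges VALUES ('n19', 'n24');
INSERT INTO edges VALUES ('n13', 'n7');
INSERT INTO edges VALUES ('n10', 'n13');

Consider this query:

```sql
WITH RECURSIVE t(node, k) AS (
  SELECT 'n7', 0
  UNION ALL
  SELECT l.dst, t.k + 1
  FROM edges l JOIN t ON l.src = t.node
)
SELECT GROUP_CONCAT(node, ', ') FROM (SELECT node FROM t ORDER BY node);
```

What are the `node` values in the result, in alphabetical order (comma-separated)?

n21, n24, n7, n8

Base: (n7, k=0).
Iteration 1: edges from {n7} -> (n21, k=1), (n8, k=1).
Iteration 2: edges from {n21,n8} -> (n24, k=2).
Iteration 3: no outgoing edges from {n24}; recursion stops.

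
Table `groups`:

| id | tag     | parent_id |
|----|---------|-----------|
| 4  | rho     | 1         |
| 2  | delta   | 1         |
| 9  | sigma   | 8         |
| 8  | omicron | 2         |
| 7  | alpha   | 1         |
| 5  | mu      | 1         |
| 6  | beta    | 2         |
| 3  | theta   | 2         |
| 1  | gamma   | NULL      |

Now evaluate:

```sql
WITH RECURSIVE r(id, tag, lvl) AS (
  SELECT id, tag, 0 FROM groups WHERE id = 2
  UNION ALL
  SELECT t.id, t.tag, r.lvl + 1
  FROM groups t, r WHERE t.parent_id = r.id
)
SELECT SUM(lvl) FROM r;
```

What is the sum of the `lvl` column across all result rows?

5

Base: id=2 (delta) at lvl 0.
Iteration 1: rows with parent_id in {2} -> theta (id 3, lvl 1), beta (id 6, lvl 1), omicron (id 8, lvl 1).
Iteration 2: rows with parent_id in {3,6,8} -> sigma (id 9, lvl 2).
Iteration 3: no rows with parent_id in {9}; recursion stops.
SUM(lvl) = 0 + 1 + 1 + 1 + 2 = 5.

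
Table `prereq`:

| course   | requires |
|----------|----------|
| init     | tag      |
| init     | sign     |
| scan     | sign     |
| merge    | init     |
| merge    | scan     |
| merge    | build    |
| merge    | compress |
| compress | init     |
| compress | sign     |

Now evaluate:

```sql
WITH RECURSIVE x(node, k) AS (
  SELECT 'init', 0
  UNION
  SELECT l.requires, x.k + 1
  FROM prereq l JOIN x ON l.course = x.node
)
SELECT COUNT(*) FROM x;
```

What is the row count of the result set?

Base: (init, k=0).
Iteration 1: edges from {init} -> (sign, k=1), (tag, k=1).
Iteration 2: no outgoing edges from {sign,tag}; recursion stops.
Total rows emitted: 3.

3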